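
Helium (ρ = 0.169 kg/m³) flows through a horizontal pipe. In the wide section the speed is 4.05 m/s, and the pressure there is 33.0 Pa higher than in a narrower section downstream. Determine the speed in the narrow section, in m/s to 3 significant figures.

With h₁ = h₂, rearranging Bernoulli gives v₂ = √(v₁² + 2ΔP/ρ).
v₂ = √(4.05² + 2·33.0/0.169) = √(16.4 + 391) = 20.2 m/s.

20.2 m/s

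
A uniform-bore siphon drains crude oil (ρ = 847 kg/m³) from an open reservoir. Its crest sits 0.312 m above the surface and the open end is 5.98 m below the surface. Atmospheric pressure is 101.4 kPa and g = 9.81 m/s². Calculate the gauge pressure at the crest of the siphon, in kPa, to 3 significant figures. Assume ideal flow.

From the surface to the outlet (both open to atmosphere, surface at rest): v = √(2g·h_out) = √(2·9.81·5.98) = 10.8 m/s.
With constant cross-section the crest speed equals v; applying Bernoulli from the surface up to the crest, P_top = P_atm − ½ρv² − ρg·h_top.
P_top = 101400 − ½·847·10.8² − 847·9.81·0.312 = 49100 Pa. So P_gauge = P_top − P_atm = -52300 Pa.

P_gauge = -52.3 kPa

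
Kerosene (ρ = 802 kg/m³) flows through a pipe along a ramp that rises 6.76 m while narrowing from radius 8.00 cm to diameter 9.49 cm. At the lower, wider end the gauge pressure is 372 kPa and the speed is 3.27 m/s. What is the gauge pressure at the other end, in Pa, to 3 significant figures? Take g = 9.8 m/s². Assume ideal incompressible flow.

P₂ ≈ 289000 Pa

Mass conservation (A₁v₁ = A₂v₂) gives v₂ = 3.27 × 201/70.7 = 9.30 m/s.
Applying Bernoulli between the two ends and solving for P₂: P₂ = P₁ + ½ρ(v₁² − v₂²) − ρgΔh.
P₂ = 372000 + ½·802·(3.27² − 9.30²) − 802·9.8·(+6.76) = 372000 + (-30400) − (53100) = 289000 Pa.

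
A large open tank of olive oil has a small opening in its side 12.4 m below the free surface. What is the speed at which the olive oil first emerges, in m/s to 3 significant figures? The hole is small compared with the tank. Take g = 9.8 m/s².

The surface is effectively still and both ends are open, so ½v² = gh and v = √(2·9.8·12.4) = 15.6 m/s.

v = 15.6 m/s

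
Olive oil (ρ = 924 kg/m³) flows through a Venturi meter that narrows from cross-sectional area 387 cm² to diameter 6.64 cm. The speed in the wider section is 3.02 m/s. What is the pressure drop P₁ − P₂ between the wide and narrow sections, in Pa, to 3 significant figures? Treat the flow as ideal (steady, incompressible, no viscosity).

Mass conservation (A₁v₁ = A₂v₂) gives v₂ = 3.02 × 387/34.6 = 33.8 m/s.
Bernoulli (h₁ = h₂): P₁ − P₂ = ½ρ(v₂² − v₁²).
P₁ − P₂ = ½·924·(33.8² − 3.02²) = ½·924·1130 = 522000 Pa.

522000 Pa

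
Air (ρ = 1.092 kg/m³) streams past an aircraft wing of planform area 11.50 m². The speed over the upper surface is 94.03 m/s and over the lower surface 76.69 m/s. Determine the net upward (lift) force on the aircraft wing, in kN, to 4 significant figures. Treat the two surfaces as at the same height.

The faster flow above has the lower pressure; Bernoulli (same height) gives ΔP = ½ρ(v_up² − v_low²).
ΔP = ½·1.092·(94.03² − 76.69²) = 1616 Pa.
Lift = ΔP · A = 1616 × 11.50 = 18590 N.

F ≈ 18.59 kN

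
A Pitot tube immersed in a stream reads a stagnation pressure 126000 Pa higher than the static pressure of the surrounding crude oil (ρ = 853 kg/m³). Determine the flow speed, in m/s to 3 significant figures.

The dynamic pressure equals the rise in static pressure at the stagnation point: ΔP = ½ρv².
v = √(2ΔP/ρ) = √(2·126000/853) = 17.2 m/s.

v ≈ 17.2 m/s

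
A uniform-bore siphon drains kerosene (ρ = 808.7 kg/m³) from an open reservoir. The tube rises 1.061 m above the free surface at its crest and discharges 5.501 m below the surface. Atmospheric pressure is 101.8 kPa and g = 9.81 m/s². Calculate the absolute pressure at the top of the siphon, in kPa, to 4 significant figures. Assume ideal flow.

49.74 kPa

The outlet speed comes from Torricelli: v = √(2g·5.501) = 10.39 m/s.
Continuity keeps v the same throughout the tube; from surface to crest, P_atm + 0 = P_top + ½ρv² + ρg·h_top.
P_top = 101800 − ½·808.7·10.39² − 808.7·9.81·1.061 = 49740 Pa.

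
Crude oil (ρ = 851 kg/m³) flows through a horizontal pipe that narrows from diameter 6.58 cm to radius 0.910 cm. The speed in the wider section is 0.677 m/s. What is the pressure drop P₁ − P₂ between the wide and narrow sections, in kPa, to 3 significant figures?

By continuity, v₂ = v₁·A₁/A₂ = 0.677·(34.0/2.60) = 8.85 m/s.
The pipe is horizontal, so Bernoulli reduces to P₁ + ½ρv₁² = P₂ + ½ρv₂².
P₁ − P₂ = ½·851·(8.85² − 0.677²) = ½·851·77.8 = 33100 Pa.

33.1 kPa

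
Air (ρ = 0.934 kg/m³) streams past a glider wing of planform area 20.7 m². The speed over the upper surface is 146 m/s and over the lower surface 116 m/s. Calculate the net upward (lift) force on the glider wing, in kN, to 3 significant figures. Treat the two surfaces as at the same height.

76.0 kN

The faster flow above has the lower pressure; Bernoulli (same height) gives ΔP = ½ρ(v_up² − v_low²).
ΔP = ½·0.934·(146² − 116²) = 3670 Pa.
Lift = ΔP · A = 3670 × 20.7 = 76000 N.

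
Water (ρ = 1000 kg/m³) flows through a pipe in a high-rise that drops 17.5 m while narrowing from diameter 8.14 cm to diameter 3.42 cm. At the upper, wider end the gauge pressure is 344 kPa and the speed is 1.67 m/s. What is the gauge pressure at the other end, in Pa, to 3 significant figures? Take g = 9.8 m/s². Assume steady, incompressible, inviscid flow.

By continuity, v₂ = v₁·A₁/A₂ = 1.67·(52.0/9.19) = 9.46 m/s.
Applying Bernoulli between the two ends and solving for P₂: P₂ = P₁ + ½ρ(v₁² − v₂²) − ρgΔh.
P₂ = 344000 + ½·1000·(1.67² − 9.46²) − 1000·9.8·(−17.5) = 344000 + (-43400) − (-172000) = 472000 Pa.

P₂ ≈ 472000 Pa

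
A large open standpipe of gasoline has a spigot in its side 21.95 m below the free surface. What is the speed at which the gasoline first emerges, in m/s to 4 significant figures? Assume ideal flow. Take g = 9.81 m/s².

The surface is effectively still and both ends are open, so ½v² = gh and v = √(2·9.81·21.95) = 20.75 m/s.

v ≈ 20.75 m/s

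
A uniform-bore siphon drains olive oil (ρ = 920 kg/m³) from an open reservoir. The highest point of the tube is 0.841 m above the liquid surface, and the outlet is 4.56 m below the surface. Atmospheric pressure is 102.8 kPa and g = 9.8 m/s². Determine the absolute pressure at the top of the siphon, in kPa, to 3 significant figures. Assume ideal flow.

54.1 kPa

The outlet speed comes from Torricelli: v = √(2g·4.56) = 9.45 m/s.
The bore is uniform, so the speed at the crest is the same v. Bernoulli surface→crest: P_atm = P_top + ½ρv² + ρg·h_top.
P_top = 102800 − ½·920·9.45² − 920·9.8·0.841 = 54100 Pa.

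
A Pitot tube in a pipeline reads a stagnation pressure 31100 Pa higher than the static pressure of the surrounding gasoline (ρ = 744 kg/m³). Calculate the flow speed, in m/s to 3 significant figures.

9.14 m/s

At the stagnation point the flow is brought to rest, so Bernoulli gives P_stag − P_static = ½ρv².
v = √(2ΔP/ρ) = √(2·31100/744) = 9.14 m/s.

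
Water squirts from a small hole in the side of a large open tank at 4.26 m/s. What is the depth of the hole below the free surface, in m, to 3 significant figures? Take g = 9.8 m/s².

0.926 m

Inverting v = √(2gh) gives h = v² / 2g.
h = 4.26²/(2·9.8) = 18.1/19.60 = 0.926 m.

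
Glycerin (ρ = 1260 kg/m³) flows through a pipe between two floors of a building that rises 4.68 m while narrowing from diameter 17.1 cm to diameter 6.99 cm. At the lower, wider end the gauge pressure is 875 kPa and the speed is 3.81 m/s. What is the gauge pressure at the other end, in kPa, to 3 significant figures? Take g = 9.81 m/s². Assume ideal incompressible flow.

P₂ = 499 kPa

By continuity, v₂ = v₁·A₁/A₂ = 3.81·(230/38.4) = 22.8 m/s.
Applying Bernoulli between the two ends and solving for P₂: P₂ = P₁ + ½ρ(v₁² − v₂²) − ρgΔh.
P₂ = 875000 + ½·1260·(3.81² − 22.8²) − 1260·9.81·(+4.68) = 875000 + (-318000) − (57800) = 499000 Pa.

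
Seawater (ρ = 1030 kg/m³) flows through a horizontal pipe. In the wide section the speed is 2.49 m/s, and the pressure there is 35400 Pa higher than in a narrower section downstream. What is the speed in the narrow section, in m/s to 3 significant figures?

With h₁ = h₂, rearranging Bernoulli gives v₂ = √(v₁² + 2ΔP/ρ).
v₂ = √(2.49² + 2·35400/1030) = √(6.20 + 68.7) = 8.66 m/s.

8.66 m/s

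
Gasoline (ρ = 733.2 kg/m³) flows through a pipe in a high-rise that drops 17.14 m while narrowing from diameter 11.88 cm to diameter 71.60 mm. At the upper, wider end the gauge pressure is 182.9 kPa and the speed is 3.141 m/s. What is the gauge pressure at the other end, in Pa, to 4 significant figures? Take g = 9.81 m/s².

P₂ ≈ 282400 Pa

Mass conservation (A₁v₁ = A₂v₂) gives v₂ = 3.141 × 110.8/40.26 = 8.647 m/s.
Bernoulli: P₁ + ½ρv₁² + ρg h₁ = P₂ + ½ρv₂² + ρg h₂, so P₂ = P₁ + ½ρ(v₁² − v₂²) − ρg(h₂ − h₁).
P₂ = 182900 + ½·733.2·(3.141² − 8.647²) − 733.2·9.81·(−17.14) = 182900 + (-23800) − (-123300) = 282400 Pa.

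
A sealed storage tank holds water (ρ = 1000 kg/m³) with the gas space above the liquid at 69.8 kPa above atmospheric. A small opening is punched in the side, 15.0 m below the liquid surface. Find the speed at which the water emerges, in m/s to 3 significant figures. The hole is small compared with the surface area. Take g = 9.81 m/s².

v = 20.8 m/s

Take point 1 at the surface (v₁ ≈ 0) and point 2 at the hole (at atmospheric pressure). Bernoulli: P₁ + ρg h = P_atm + ½ρv₂².
With P₁ − P_atm = 69800 Pa, v₂ = √(2gh + 2ΔP/ρ) = √(2·9.81·15.0 + 2·69800/1000) = 20.8 m/s.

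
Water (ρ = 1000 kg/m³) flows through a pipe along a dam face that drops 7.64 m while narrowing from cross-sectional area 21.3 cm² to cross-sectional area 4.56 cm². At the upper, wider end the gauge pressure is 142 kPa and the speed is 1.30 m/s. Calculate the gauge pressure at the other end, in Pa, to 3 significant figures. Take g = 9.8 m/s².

P₂ ≈ 199000 Pa

The volume flow rate is constant, so v₂ = (A₁/A₂)v₁ = (21.3/4.56)·1.30 = 6.07 m/s.
Applying Bernoulli between the two ends and solving for P₂: P₂ = P₁ + ½ρ(v₁² − v₂²) − ρgΔh.
P₂ = 142000 + ½·1000·(1.30² − 6.07²) − 1000·9.8·(−7.64) = 142000 + (-17600) − (-74900) = 199000 Pa.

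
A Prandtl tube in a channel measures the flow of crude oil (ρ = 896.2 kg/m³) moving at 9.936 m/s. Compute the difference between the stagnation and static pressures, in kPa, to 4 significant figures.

ΔP = 44.24 kPa

At the stagnation point the flow is brought to rest, so Bernoulli gives P_stag − P_static = ½ρv².
ΔP = ½·896.2·9.936² = 44240 Pa.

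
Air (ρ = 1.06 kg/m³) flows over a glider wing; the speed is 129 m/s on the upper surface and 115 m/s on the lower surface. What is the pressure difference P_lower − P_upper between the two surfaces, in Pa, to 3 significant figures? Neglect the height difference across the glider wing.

1810 Pa

Bernoulli (same height): P_lower − P_upper = ½ρ(v_upper² − v_lower²).
ΔP = ½·1.06·(129² − 115²) = 1810 Pa.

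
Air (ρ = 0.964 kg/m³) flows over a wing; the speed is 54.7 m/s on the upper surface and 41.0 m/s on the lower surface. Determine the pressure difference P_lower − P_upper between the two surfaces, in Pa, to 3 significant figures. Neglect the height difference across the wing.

The pressure is lower where the speed is higher: ΔP = ½ρ(v_up² − v_low²).
ΔP = ½·0.964·(54.7² − 41.0²) = 632 Pa.

632 Pa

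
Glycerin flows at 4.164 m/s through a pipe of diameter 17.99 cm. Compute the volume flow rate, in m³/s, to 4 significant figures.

Q = A·v = 0.02542 m² × 4.164 m/s = 0.1058 m³/s.

Q ≈ 0.1058 m³/s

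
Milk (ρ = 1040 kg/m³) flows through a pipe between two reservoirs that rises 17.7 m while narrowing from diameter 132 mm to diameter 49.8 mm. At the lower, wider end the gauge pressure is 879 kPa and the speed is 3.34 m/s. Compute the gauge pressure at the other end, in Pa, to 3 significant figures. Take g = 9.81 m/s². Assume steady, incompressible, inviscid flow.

Mass conservation (A₁v₁ = A₂v₂) gives v₂ = 3.34 × 137/19.5 = 23.5 m/s.
Applying Bernoulli between the two ends and solving for P₂: P₂ = P₁ + ½ρ(v₁² − v₂²) − ρgΔh.
P₂ = 879000 + ½·1040·(3.34² − 23.5²) − 1040·9.81·(+17.7) = 879000 + (-281000) − (181000) = 418000 Pa.

P₂ = 418000 Pa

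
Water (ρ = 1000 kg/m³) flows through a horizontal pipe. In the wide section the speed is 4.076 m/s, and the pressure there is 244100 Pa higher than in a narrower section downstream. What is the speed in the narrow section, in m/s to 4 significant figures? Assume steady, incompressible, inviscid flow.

v₂ ≈ 22.47 m/s

With h₁ = h₂, rearranging Bernoulli gives v₂ = √(v₁² + 2ΔP/ρ).
v₂ = √(4.076² + 2·244100/1000) = √(16.61 + 488.2) = 22.47 m/s.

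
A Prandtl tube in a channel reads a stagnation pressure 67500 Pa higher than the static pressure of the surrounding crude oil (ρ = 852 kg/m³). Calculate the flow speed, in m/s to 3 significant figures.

v ≈ 12.6 m/s

Bernoulli between the free stream and the stagnation point: ½ρv² = P_stag − P_static.
v = √(2ΔP/ρ) = √(2·67500/852) = 12.6 m/s.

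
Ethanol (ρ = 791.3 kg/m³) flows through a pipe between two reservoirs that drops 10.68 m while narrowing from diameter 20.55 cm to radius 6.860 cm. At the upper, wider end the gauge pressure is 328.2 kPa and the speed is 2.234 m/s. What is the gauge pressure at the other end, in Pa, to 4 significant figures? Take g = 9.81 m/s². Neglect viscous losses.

P₂ ≈ 403100 Pa

The volume flow rate is constant, so v₂ = (A₁/A₂)v₁ = (331.7/147.8)·2.234 = 5.012 m/s.
Energy conservation along the streamline gives P₂ = P₁ − ½ρ(v₂² − v₁²) − ρg(h₂ − h₁).
P₂ = 328200 + ½·791.3·(2.234² − 5.012²) − 791.3·9.81·(−10.68) = 328200 + (-7964) − (-82910) = 403100 Pa.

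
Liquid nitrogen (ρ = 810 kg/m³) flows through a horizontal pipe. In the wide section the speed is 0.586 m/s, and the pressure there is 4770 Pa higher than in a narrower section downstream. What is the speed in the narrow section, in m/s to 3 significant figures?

With h₁ = h₂, rearranging Bernoulli gives v₂ = √(v₁² + 2ΔP/ρ).
v₂ = √(0.586² + 2·4770/810) = √(0.343 + 11.8) = 3.48 m/s.

v₂ ≈ 3.48 m/s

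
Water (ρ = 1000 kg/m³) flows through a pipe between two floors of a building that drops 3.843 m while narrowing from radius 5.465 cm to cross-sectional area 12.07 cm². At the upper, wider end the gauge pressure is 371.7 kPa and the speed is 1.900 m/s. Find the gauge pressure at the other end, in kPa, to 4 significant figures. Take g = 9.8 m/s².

Continuity gives A₁v₁ = A₂v₂, so v₂ = (93.83 cm²)/(12.07 cm²) × 1.900 m/s = 14.77 m/s.
Applying Bernoulli between the two ends and solving for P₂: P₂ = P₁ + ½ρ(v₁² − v₂²) − ρgΔh.
P₂ = 371700 + ½·1000·(1.900² − 14.77²) − 1000·9.8·(−3.843) = 371700 + (-107300) − (-37660) = 302100 Pa.

302.1 kPa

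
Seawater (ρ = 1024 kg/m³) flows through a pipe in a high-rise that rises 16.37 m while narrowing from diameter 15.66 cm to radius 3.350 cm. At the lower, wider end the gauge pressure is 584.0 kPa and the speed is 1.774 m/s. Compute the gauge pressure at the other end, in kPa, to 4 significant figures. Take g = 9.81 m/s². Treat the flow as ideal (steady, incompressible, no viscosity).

Mass conservation (A₁v₁ = A₂v₂) gives v₂ = 1.774 × 192.6/35.26 = 9.691 m/s.
Applying Bernoulli between the two ends and solving for P₂: P₂ = P₁ + ½ρ(v₁² − v₂²) − ρgΔh.
P₂ = 584000 + ½·1024·(1.774² − 9.691²) − 1024·9.81·(+16.37) = 584000 + (-46480) − (164400) = 373100 Pa.

P₂ ≈ 373.1 kPa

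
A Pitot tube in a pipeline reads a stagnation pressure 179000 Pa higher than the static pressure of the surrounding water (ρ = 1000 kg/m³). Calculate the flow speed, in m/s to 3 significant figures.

The dynamic pressure equals the rise in static pressure at the stagnation point: ΔP = ½ρv².
v = √(2ΔP/ρ) = √(2·179000/1000) = 18.9 m/s.

18.9 m/s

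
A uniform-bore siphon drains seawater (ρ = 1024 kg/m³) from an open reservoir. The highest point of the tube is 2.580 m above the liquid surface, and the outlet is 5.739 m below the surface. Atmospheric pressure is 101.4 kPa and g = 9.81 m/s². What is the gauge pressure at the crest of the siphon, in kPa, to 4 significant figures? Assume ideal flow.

Bernoulli surface→outlet gives ½v² = g·h_out, so v = √(2·9.81·5.739) = 10.61 m/s.
The bore is uniform, so the speed at the crest is the same v. Bernoulli surface→crest: P_atm = P_top + ½ρv² + ρg·h_top.
P_top = 101400 − ½·1024·10.61² − 1024·9.81·2.580 = 17830 Pa. So P_gauge = P_top − P_atm = -83570 Pa.

P_gauge = -83.57 kPa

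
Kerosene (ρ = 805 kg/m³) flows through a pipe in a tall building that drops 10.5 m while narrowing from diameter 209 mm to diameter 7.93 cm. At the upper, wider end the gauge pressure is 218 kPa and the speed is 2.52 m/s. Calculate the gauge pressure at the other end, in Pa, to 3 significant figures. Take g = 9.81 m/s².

P₂ = 180000 Pa

Continuity gives A₁v₁ = A₂v₂, so v₂ = (343 cm²)/(49.4 cm²) × 2.52 m/s = 17.5 m/s.
Applying Bernoulli between the two ends and solving for P₂: P₂ = P₁ + ½ρ(v₁² − v₂²) − ρgΔh.
P₂ = 218000 + ½·805·(2.52² − 17.5²) − 805·9.81·(−10.5) = 218000 + (-121000) − (-82900) = 180000 Pa.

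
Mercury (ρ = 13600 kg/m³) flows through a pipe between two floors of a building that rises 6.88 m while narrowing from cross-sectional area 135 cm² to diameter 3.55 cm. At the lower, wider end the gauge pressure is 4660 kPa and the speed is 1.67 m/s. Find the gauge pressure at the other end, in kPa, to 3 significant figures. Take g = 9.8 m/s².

P₂ ≈ 234 kPa

Mass conservation (A₁v₁ = A₂v₂) gives v₂ = 1.67 × 135/9.90 = 22.8 m/s.
Energy conservation along the streamline gives P₂ = P₁ − ½ρ(v₂² − v₁²) − ρg(h₂ − h₁).
P₂ = 4660000 + ½·13600·(1.67² − 22.8²) − 13600·9.8·(+6.88) = 4660000 + (-3510000) − (917000) = 234000 Pa.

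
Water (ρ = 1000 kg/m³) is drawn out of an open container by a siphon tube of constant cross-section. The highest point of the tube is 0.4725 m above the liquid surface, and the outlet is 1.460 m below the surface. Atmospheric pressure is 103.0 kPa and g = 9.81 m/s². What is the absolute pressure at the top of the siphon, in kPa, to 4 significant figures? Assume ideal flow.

From the surface to the outlet (both open to atmosphere, surface at rest): v = √(2g·h_out) = √(2·9.81·1.460) = 5.352 m/s.
With constant cross-section the crest speed equals v; applying Bernoulli from the surface up to the crest, P_top = P_atm − ½ρv² − ρg·h_top.
P_top = 103000 − ½·1000·5.352² − 1000·9.81·0.4725 = 84040 Pa.

P_top = 84.04 kPa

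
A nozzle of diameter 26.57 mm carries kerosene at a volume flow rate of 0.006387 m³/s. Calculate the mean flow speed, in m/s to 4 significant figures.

Q = 0.006387 m³/s = 0.006387 m³/s.
v = Q/A = 0.006387 / 0.0005545 = 11.52 m/s.

v ≈ 11.52 m/s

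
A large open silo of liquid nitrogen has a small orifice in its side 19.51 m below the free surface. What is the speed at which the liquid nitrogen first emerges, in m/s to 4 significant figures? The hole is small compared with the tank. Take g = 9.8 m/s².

v ≈ 19.55 m/s

The surface is effectively still and both ends are open, so ½v² = gh and v = √(2·9.8·19.51) = 19.55 m/s.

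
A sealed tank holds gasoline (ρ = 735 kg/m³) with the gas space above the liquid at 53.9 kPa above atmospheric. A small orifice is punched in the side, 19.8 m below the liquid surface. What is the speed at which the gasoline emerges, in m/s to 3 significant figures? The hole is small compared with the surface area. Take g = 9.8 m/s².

v ≈ 23.1 m/s

Take point 1 at the surface (v₁ ≈ 0) and point 2 at the hole (at atmospheric pressure). Bernoulli: P₁ + ρg h = P_atm + ½ρv₂².
With P₁ − P_atm = 53900 Pa, v₂ = √(2gh + 2ΔP/ρ) = √(2·9.8·19.8 + 2·53900/735) = 23.1 m/s.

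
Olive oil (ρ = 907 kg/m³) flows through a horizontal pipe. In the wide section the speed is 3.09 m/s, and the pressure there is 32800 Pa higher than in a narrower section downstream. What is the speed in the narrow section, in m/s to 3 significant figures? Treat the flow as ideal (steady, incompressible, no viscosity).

Horizontal Bernoulli: P₁ + ½ρv₁² = P₂ + ½ρv₂², so v₂² = v₁² + 2(P₁ − P₂)/ρ.
v₂ = √(3.09² + 2·32800/907) = √(9.55 + 72.3) = 9.05 m/s.

v₂ ≈ 9.05 m/s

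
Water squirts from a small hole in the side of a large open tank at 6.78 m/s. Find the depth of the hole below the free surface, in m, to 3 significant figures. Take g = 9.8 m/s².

Torricelli: v = √(2gh), so h = v²/(2g).
h = 6.78²/(2·9.8) = 46.0/19.60 = 2.35 m.

h ≈ 2.35 m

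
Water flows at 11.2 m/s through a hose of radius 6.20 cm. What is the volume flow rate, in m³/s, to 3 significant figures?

Q = A·v = 0.0121 m² × 11.2 m/s = 0.135 m³/s.

Q ≈ 0.135 m³/s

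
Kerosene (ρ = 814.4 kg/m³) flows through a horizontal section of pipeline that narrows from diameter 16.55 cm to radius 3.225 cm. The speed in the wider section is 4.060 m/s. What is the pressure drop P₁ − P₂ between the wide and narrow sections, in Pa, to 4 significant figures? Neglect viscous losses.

ΔP ≈ 284200 Pa

Mass conservation (A₁v₁ = A₂v₂) gives v₂ = 4.060 × 215.1/32.67 = 26.73 m/s.
Bernoulli (h₁ = h₂): P₁ − P₂ = ½ρ(v₂² − v₁²).
P₁ − P₂ = ½·814.4·(26.73² − 4.060²) = ½·814.4·698.0 = 284200 Pa.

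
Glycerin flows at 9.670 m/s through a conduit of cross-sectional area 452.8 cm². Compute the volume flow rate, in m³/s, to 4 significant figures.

Q ≈ 0.4379 m³/s

Q = A·v = 0.04528 m² × 9.670 m/s = 0.4379 m³/s.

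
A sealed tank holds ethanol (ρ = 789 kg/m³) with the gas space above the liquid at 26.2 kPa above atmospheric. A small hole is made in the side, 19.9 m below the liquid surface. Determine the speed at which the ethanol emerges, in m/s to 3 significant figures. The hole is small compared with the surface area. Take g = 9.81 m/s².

Take point 1 at the surface (v₁ ≈ 0) and point 2 at the hole (at atmospheric pressure). Bernoulli: P₁ + ρg h = P_atm + ½ρv₂².
With P₁ − P_atm = 26200 Pa, v₂ = √(2gh + 2ΔP/ρ) = √(2·9.81·19.9 + 2·26200/789) = 21.4 m/s.

v ≈ 21.4 m/s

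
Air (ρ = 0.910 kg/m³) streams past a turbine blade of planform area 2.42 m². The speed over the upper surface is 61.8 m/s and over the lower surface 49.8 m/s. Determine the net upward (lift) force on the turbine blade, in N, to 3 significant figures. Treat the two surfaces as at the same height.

F = 1470 N

From P + ½ρv² = const at equal height, P_low − P_up = ½ρ(v_up² − v_low²).
ΔP = ½·0.910·(61.8² − 49.8²) = 609 Pa.
Lift = ΔP · A = 609 × 2.42 = 1470 N.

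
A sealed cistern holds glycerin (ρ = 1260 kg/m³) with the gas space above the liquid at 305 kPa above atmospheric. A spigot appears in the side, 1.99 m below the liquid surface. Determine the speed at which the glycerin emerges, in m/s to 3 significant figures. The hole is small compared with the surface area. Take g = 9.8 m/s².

Take point 1 at the surface (v₁ ≈ 0) and point 2 at the hole (at atmospheric pressure). Bernoulli: P₁ + ρg h = P_atm + ½ρv₂².
With P₁ − P_atm = 305000 Pa, v₂ = √(2gh + 2ΔP/ρ) = √(2·9.8·1.99 + 2·305000/1260) = 22.9 m/s.

v = 22.9 m/s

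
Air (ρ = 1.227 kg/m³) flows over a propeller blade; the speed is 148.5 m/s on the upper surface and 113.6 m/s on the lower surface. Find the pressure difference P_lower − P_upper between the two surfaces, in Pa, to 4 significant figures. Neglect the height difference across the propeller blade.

ΔP ≈ 5612 Pa

The pressure is lower where the speed is higher: ΔP = ½ρ(v_up² − v_low²).
ΔP = ½·1.227·(148.5² − 113.6²) = 5612 Pa.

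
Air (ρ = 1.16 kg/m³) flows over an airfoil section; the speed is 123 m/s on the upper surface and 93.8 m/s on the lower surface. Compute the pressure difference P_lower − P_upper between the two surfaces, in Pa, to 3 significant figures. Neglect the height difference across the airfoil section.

ΔP ≈ 3670 Pa

Bernoulli (same height): P_lower − P_upper = ½ρ(v_upper² − v_lower²).
ΔP = ½·1.16·(123² − 93.8²) = 3670 Pa.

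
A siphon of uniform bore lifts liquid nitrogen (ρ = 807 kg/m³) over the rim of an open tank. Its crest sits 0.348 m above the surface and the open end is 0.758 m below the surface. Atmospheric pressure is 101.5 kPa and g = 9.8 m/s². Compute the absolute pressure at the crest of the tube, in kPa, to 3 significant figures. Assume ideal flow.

From the surface to the outlet (both open to atmosphere, surface at rest): v = √(2g·h_out) = √(2·9.8·0.758) = 3.85 m/s.
Continuity keeps v the same throughout the tube; from surface to crest, P_atm + 0 = P_top + ½ρv² + ρg·h_top.
P_top = 101500 − ½·807·3.85² − 807·9.8·0.348 = 92800 Pa.

P_top = 92.8 kPa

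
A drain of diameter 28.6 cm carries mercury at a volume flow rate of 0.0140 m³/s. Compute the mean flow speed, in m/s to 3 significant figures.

v ≈ 0.218 m/s

Q = 0.0140 m³/s = 0.0140 m³/s.
v = Q/A = 0.0140 / 0.0642 = 0.218 m/s.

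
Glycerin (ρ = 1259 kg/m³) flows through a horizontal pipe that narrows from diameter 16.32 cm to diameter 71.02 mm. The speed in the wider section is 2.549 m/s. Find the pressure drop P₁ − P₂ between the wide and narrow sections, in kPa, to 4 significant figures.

By continuity, v₂ = v₁·A₁/A₂ = 2.549·(209.2/39.61) = 13.46 m/s.
Bernoulli (h₁ = h₂): P₁ − P₂ = ½ρ(v₂² − v₁²).
P₁ − P₂ = ½·1259·(13.46² − 2.549²) = ½·1259·174.7 = 110000 Pa.

ΔP ≈ 110.0 kPa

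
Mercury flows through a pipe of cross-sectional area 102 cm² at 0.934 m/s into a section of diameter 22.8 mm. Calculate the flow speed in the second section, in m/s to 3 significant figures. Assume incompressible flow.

The volume flow rate is constant, so v₂ = (A₁/A₂)v₁ = (102/4.08)·0.934 = 23.3 m/s.

v₂ ≈ 23.3 m/s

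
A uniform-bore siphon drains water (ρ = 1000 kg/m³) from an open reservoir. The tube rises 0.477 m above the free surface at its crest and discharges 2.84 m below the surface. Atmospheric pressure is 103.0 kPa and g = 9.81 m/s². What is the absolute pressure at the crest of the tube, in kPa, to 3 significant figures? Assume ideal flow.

P_top ≈ 70.5 kPa

Bernoulli surface→outlet gives ½v² = g·h_out, so v = √(2·9.81·2.84) = 7.46 m/s.
Continuity keeps v the same throughout the tube; from surface to crest, P_atm + 0 = P_top + ½ρv² + ρg·h_top.
P_top = 103000 − ½·1000·7.46² − 1000·9.81·0.477 = 70500 Pa.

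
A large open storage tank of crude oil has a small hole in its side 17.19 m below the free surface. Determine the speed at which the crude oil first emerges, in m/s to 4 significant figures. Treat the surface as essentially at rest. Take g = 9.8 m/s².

With the surface at rest and both surface and jet at atmospheric pressure, Bernoulli gives ρg h = ½ρv², so v = √(2gh) = √(2·9.8·17.19) = 18.36 m/s.

v ≈ 18.36 m/s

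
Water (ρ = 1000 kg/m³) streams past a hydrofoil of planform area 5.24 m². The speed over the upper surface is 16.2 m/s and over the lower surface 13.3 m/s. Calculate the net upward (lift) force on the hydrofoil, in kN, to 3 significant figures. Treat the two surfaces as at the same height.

The faster flow above has the lower pressure; Bernoulli (same height) gives ΔP = ½ρ(v_up² − v_low²).
ΔP = ½·1000·(16.2² − 13.3²) = 42800 Pa.
Lift = ΔP · A = 42800 × 5.24 = 224000 N.

F ≈ 224 kN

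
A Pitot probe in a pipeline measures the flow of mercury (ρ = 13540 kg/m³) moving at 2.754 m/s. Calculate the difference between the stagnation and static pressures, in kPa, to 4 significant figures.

Bernoulli between the free stream and the stagnation point: ½ρv² = P_stag − P_static.
ΔP = ½·13540·2.754² = 51350 Pa.

ΔP = 51.35 kPa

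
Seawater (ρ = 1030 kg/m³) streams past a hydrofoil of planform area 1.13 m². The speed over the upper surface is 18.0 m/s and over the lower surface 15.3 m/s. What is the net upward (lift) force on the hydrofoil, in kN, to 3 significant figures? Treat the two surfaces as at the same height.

From P + ½ρv² = const at equal height, P_low − P_up = ½ρ(v_up² − v_low²).
ΔP = ½·1030·(18.0² − 15.3²) = 46300 Pa.
Lift = ΔP · A = 46300 × 1.13 = 52300 N.

F ≈ 52.3 kN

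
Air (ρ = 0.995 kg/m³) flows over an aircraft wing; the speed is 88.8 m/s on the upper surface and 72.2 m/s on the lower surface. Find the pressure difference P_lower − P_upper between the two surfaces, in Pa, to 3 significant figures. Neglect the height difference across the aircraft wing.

With negligible Δh, P + ½ρv² is constant, so P_low − P_up = ½ρ(v_up² − v_low²).
ΔP = ½·0.995·(88.8² − 72.2²) = 1330 Pa.

ΔP ≈ 1330 Pa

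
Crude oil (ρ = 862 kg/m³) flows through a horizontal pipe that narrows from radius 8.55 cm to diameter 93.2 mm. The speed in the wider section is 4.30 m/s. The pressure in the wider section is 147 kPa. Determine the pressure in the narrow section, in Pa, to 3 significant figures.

P₂ ≈ 64700 Pa

Mass conservation (A₁v₁ = A₂v₂) gives v₂ = 4.30 × 230/68.2 = 14.5 m/s.
Along the horizontal streamline, P + ½ρv² is constant.
P₂ = P₁ − ½ρ(v₂² − v₁²) = 147000 − ½·862·(14.5² − 4.30²) = 147000 − 82300 = 64700 Pa.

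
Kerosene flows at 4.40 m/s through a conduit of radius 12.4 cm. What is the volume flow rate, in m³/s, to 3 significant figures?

Q ≈ 0.213 m³/s

Q = A·v = 0.0483 m² × 4.40 m/s = 0.213 m³/s.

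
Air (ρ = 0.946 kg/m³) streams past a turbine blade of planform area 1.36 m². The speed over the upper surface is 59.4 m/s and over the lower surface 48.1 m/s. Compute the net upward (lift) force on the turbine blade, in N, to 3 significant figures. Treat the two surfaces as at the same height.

From P + ½ρv² = const at equal height, P_low − P_up = ½ρ(v_up² − v_low²).
ΔP = ½·0.946·(59.4² − 48.1²) = 575 Pa.
Lift = ΔP · A = 575 × 1.36 = 781 N.

F ≈ 781 N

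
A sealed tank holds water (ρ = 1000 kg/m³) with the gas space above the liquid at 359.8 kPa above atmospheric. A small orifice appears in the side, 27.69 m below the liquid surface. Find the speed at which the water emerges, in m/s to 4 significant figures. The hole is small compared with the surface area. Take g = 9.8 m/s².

v ≈ 35.53 m/s

Take point 1 at the surface (v₁ ≈ 0) and point 2 at the hole (at atmospheric pressure). Bernoulli: P₁ + ρg h = P_atm + ½ρv₂².
With P₁ − P_atm = 359800 Pa, v₂ = √(2gh + 2ΔP/ρ) = √(2·9.8·27.69 + 2·359800/1000) = 35.53 m/s.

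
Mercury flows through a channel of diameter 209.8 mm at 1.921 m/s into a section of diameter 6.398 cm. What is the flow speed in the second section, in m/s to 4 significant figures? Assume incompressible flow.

By continuity, v₂ = v₁·A₁/A₂ = 1.921·(345.7/32.15) = 20.66 m/s.

v₂ ≈ 20.66 m/s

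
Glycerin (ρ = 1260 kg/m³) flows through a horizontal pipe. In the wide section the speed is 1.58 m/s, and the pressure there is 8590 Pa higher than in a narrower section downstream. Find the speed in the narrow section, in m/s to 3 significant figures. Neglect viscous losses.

4.02 m/s

Horizontal Bernoulli: P₁ + ½ρv₁² = P₂ + ½ρv₂², so v₂² = v₁² + 2(P₁ − P₂)/ρ.
v₂ = √(1.58² + 2·8590/1260) = √(2.50 + 13.6) = 4.02 m/s.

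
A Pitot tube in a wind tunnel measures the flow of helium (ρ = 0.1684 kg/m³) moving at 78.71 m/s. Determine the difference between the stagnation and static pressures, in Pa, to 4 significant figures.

Bernoulli between the free stream and the stagnation point: ½ρv² = P_stag − P_static.
ΔP = ½·0.1684·78.71² = 521.6 Pa.

ΔP = 521.6 Pa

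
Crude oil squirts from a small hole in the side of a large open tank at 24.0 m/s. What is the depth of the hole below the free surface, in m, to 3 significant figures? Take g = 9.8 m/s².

For a small hole in a large open tank, ½v² = gh, giving h = v²/(2g).
h = 24.0²/(2·9.8) = 576/19.60 = 29.4 m.

h = 29.4 m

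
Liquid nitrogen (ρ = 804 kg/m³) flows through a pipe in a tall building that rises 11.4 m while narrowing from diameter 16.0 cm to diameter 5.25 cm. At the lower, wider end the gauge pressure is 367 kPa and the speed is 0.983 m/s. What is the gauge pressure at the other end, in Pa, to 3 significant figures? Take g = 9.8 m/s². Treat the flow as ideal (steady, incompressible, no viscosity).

244000 Pa

Continuity gives A₁v₁ = A₂v₂, so v₂ = (201 cm²)/(21.6 cm²) × 0.983 m/s = 9.13 m/s.
Energy conservation along the streamline gives P₂ = P₁ − ½ρ(v₂² − v₁²) − ρg(h₂ − h₁).
P₂ = 367000 + ½·804·(0.983² − 9.13²) − 804·9.8·(+11.4) = 367000 + (-33100) − (89800) = 244000 Pa.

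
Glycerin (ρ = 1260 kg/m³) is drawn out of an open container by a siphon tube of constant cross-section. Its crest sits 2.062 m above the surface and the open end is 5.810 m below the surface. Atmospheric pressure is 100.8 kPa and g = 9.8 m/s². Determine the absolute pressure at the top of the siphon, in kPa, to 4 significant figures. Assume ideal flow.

3.597 kPa

From the surface to the outlet (both open to atmosphere, surface at rest): v = √(2g·h_out) = √(2·9.8·5.810) = 10.67 m/s.
With constant cross-section the crest speed equals v; applying Bernoulli from the surface up to the crest, P_top = P_atm − ½ρv² − ρg·h_top.
P_top = 100800 − ½·1260·10.67² − 1260·9.8·2.062 = 3597 Pa.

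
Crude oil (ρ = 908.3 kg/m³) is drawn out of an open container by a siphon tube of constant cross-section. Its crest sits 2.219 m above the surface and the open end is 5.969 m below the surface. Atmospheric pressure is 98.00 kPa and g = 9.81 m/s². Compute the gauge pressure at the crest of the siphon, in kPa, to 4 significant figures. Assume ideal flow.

From the surface to the outlet (both open to atmosphere, surface at rest): v = √(2g·h_out) = √(2·9.81·5.969) = 10.82 m/s.
The bore is uniform, so the speed at the crest is the same v. Bernoulli surface→crest: P_atm = P_top + ½ρv² + ρg·h_top.
P_top = 98000 − ½·908.3·10.82² − 908.3·9.81·2.219 = 25040 Pa. So P_gauge = P_top − P_atm = -72960 Pa.

P_gauge = -72.96 kPa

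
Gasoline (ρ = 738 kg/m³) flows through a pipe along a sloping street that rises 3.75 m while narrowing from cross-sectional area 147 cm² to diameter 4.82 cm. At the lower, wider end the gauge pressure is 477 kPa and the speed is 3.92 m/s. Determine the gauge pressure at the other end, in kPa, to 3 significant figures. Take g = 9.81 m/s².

P₂ = 87.5 kPa

The volume flow rate is constant, so v₂ = (A₁/A₂)v₁ = (147/18.2)·3.92 = 31.6 m/s.
Bernoulli: P₁ + ½ρv₁² + ρg h₁ = P₂ + ½ρv₂² + ρg h₂, so P₂ = P₁ + ½ρ(v₁² − v₂²) − ρg(h₂ − h₁).
P₂ = 477000 + ½·738·(3.92² − 31.6²) − 738·9.81·(+3.75) = 477000 + (-362000) − (27100) = 87500 Pa.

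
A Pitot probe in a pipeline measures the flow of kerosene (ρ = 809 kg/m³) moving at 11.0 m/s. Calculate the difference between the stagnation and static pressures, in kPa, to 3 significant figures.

48.9 kPa

Bernoulli between the free stream and the stagnation point: ½ρv² = P_stag − P_static.
ΔP = ½·809·11.0² = 48900 Pa.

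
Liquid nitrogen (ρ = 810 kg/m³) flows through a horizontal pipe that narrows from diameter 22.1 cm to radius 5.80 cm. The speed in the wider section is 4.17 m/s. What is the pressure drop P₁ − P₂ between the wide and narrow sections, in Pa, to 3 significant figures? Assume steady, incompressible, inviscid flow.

Continuity gives A₁v₁ = A₂v₂, so v₂ = (384 cm²)/(106 cm²) × 4.17 m/s = 15.1 m/s.
The pipe is horizontal, so Bernoulli reduces to P₁ + ½ρv₁² = P₂ + ½ρv₂².
P₁ − P₂ = ½·810·(15.1² − 4.17²) = ½·810·212 = 85700 Pa.

ΔP ≈ 85700 Pa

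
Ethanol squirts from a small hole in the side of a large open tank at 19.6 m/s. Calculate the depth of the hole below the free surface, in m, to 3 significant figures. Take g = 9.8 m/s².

Torricelli: v = √(2gh), so h = v²/(2g).
h = 19.6²/(2·9.8) = 384/19.60 = 19.6 m.

19.6 m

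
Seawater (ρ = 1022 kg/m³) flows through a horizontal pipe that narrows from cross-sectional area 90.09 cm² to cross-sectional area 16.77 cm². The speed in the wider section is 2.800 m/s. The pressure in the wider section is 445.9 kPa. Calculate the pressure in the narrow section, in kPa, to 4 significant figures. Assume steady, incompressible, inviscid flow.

By continuity, v₂ = v₁·A₁/A₂ = 2.800·(90.09/16.77) = 15.04 m/s.
Bernoulli (h₁ = h₂): P₁ − P₂ = ½ρ(v₂² − v₁²).
P₂ = P₁ − ½ρ(v₂² − v₁²) = 445900 − ½·1022·(15.04² − 2.800²) = 445900 − 111600 = 334300 Pa.

P₂ ≈ 334.3 kPa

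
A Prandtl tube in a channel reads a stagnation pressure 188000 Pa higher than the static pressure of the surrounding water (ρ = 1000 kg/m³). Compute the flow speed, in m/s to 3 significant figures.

v = 19.4 m/s

The dynamic pressure equals the rise in static pressure at the stagnation point: ΔP = ½ρv².
v = √(2ΔP/ρ) = √(2·188000/1000) = 19.4 m/s.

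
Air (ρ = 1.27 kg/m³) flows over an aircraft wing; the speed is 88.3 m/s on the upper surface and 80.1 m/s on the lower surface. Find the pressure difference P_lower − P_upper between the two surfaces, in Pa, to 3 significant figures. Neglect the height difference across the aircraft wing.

877 Pa

The pressure is lower where the speed is higher: ΔP = ½ρ(v_up² − v_low²).
ΔP = ½·1.27·(88.3² − 80.1²) = 877 Pa.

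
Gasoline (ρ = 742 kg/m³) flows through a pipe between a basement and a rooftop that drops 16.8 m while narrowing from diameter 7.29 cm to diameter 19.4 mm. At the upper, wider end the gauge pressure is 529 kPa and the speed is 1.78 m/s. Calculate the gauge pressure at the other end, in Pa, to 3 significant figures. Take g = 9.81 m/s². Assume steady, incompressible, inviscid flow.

P₂ = 418000 Pa

By continuity, v₂ = v₁·A₁/A₂ = 1.78·(41.7/2.96) = 25.1 m/s.
Energy conservation along the streamline gives P₂ = P₁ − ½ρ(v₂² − v₁²) − ρg(h₂ − h₁).
P₂ = 529000 + ½·742·(1.78² − 25.1²) − 742·9.81·(−16.8) = 529000 + (-233000) − (-122000) = 418000 Pa.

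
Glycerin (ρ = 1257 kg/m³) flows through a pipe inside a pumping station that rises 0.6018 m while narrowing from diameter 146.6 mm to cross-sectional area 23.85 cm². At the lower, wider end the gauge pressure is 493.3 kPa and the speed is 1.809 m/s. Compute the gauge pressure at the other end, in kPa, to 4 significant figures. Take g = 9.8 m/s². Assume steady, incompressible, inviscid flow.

P₂ ≈ 384.9 kPa

Continuity gives A₁v₁ = A₂v₂, so v₂ = (168.8 cm²)/(23.85 cm²) × 1.809 m/s = 12.80 m/s.
Applying Bernoulli between the two ends and solving for P₂: P₂ = P₁ + ½ρ(v₁² − v₂²) − ρgΔh.
P₂ = 493300 + ½·1257·(1.809² − 12.80²) − 1257·9.8·(+0.6018) = 493300 + (-101000) − (7413) = 384900 Pa.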